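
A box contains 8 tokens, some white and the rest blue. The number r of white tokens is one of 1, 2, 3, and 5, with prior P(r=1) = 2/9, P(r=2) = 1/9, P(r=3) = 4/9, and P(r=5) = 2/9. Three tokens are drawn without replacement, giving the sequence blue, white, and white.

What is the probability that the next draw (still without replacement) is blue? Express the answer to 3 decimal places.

0.619

Under each hypothesis, the probability of the observed sequence is: P(data | r = 1) = (7/8)(1/7)(0/6) = 0; P(data | r = 2) = (6/8)(2/7)(1/6) = 1/28; P(data | r = 3) = (5/8)(3/7)(2/6) = 5/56; P(data | r = 5) = (3/8)(5/7)(4/6) = 5/28.
Multiplying each by its prior: 2/9 · 0 = 0, 1/9 · 1/28 = 1/252, 4/9 · 5/56 = 5/126, 2/9 · 5/28 = 5/126; with total 1/12.
Dividing through by the total gives posterior P(r = 1 | data) = 0, P(r = 2 | data) = 1/21, P(r = 3 | data) = 10/21, P(r = 5 | data) = 10/21.
So P(blue next | data) = Σ P(blue next | H) P(H | data) = (1)(1/21) + (4/5)(10/21) + (2/5)(10/21) = 13/21.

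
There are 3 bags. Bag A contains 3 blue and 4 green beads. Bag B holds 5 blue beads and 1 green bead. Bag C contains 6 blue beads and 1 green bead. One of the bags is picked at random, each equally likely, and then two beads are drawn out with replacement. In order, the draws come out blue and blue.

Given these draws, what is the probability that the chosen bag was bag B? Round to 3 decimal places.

For each hypothesis, P(data | H) works out to: P(data | bag A) = (3/7)(3/7) = 0.18367; P(data | bag B) = (5/6)(5/6) = 0.69444; P(data | bag C) = (6/7)(6/7) = 0.73469.
Multiplying each by its prior: 1/3 · 0.18367 = 0.061224, 1/3 · 0.69444 = 0.23148, 1/3 · 0.73469 = 0.2449; with total 0.5376.
So P(bag B | data) = (0.23148) / (0.5376) = 0.43058.

0.431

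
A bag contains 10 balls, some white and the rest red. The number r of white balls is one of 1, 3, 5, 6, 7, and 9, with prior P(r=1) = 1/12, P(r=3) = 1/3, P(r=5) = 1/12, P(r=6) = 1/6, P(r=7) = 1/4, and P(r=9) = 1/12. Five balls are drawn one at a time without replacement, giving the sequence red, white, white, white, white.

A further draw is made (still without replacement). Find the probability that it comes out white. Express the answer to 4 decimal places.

0.6280

Compute the likelihood of the observed sequence for each case: P(data | r = 1) = (9/10)(1/9)(0/8) = 0; P(data | r = 3) = (7/10)(3/9)(2/8)(1/7)(0/6) = 0; P(data | r = 5) = (5/10)(5/9)(4/8)(3/7)(2/6) = 0.019841; P(data | r = 6) = (4/10)(6/9)(5/8)(4/7)(3/6) = 0.047619; P(data | r = 7) = (3/10)(7/9)(6/8)(5/7)(4/6) = 0.083333; P(data | r = 9) = (1/10)(9/9)(8/8)(7/7)(6/6) = 0.1.
The prior-weighted likelihoods are 1/12 · 0 = 0, 1/3 · 0 = 0, 1/12 · 0.019841 = 0.0016534, 1/6 · 0.047619 = 0.0079365, 1/4 · 0.083333 = 0.020833, 1/12 · 0.1 = 0.0083333; these sum to 0.038757.
Dividing through by the total gives posterior P(r = 1 | data) = 0, P(r = 3 | data) = 0, P(r = 5 | data) = 0.042662, P(r = 6 | data) = 0.20478, P(r = 7 | data) = 0.53754, P(r = 9 | data) = 0.21502.
Averaging over the posterior, P(white next | data) = (1/5)(0.042662) + (2/5)(0.20478) + (3/5)(0.53754) + (1)(0.21502) = 0.62799.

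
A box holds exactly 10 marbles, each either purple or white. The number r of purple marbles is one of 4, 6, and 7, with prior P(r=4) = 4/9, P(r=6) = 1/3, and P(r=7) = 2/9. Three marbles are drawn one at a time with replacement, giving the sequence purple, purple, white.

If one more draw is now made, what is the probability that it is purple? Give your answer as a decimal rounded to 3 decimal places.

Compute the likelihood of the observed sequence for each case: P(data | r = 4) = (4/10)(4/10)(6/10) = 0.096; P(data | r = 6) = (6/10)(6/10)(4/10) = 0.144; P(data | r = 7) = (7/10)(7/10)(3/10) = 0.147.
Multiplying each by its prior: 4/9 · 0.096 = 0.042667, 1/3 · 0.144 = 0.048, 2/9 · 0.147 = 0.032667; with total 0.12333.
Dividing through by the total gives posterior P(r = 4 | data) = 0.34595, P(r = 6 | data) = 0.38919, P(r = 7 | data) = 0.26486.
Averaging over the posterior, P(purple next | data) = (2/5)(0.34595) + (3/5)(0.38919) + (7/10)(0.26486) = 0.5573.

0.557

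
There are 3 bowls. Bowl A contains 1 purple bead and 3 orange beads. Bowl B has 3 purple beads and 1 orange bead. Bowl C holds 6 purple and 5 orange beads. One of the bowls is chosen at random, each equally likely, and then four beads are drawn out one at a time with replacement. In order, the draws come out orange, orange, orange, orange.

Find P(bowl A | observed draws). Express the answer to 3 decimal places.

Under each hypothesis, the probability of the observed sequence is: P(data | bowl A) = (3/4)(3/4)(3/4)(3/4) = 0.31641; P(data | bowl B) = (1/4)(1/4)(1/4)(1/4) = 0.0039062; P(data | bowl C) = (5/11)(5/11)(5/11)(5/11) = 0.042688.
The prior-weighted likelihoods are 1/3 · 0.31641 = 0.10547, 1/3 · 0.0039062 = 0.0013021, 1/3 · 0.042688 = 0.014229; summing to 0.121.
Hence P(bowl A | data) = (0.10547) / (0.121) = 0.87164.

0.872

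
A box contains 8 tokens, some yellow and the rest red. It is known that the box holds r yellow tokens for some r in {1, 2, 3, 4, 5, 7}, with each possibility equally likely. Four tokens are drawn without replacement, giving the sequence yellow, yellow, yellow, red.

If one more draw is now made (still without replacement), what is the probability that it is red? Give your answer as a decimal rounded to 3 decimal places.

0.372

The likelihood of the observed sequence under each hypothesis: P(data | r = 1) = (1/8)(0/7) = 0; P(data | r = 2) = (2/8)(1/7)(0/6) = 0; P(data | r = 3) = (3/8)(2/7)(1/6)(5/5) = 1/56; P(data | r = 4) = (4/8)(3/7)(2/6)(4/5) = 2/35; P(data | r = 5) = (5/8)(4/7)(3/6)(3/5) = 3/28; P(data | r = 7) = (7/8)(6/7)(5/6)(1/5) = 1/8.
The prior-weighted likelihoods are 1/6 · 0 = 0, 1/6 · 0 = 0, 1/6 · 1/56 = 1/336, 1/6 · 2/35 = 1/105, 1/6 · 3/28 = 1/56, 1/6 · 1/8 = 1/48; these sum to 43/840.
The posterior is then P(r = 1 | data) = 0, P(r = 2 | data) = 0, P(r = 3 | data) = 5/86, P(r = 4 | data) = 8/43, P(r = 5 | data) = 15/43, P(r = 7 | data) = 35/86.
So P(red next | data) = Σ P(red next | H) P(H | data) = (1)(5/86) + (3/4)(8/43) + (1/2)(15/43) + (0)(35/86) = 16/43.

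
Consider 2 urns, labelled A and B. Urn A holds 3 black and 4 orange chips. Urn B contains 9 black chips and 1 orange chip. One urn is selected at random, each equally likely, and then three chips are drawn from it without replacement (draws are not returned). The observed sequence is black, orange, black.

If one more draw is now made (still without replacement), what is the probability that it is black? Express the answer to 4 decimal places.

0.6000

The likelihood of the observed sequence under each hypothesis: P(data | urn A) = (3/7)(4/6)(2/5) = 4/35; P(data | urn B) = (9/10)(1/9)(8/8) = 1/10.
Weighting by the prior gives 1/2 · 4/35 = 2/35, 1/2 · 1/10 = 1/20; summing to 3/28.
The posterior is then P(urn A | data) = 8/15, P(urn B | data) = 7/15.
The predictive probability is P(black next | data) = (1/4)(8/15) + (1)(7/15) = 3/5.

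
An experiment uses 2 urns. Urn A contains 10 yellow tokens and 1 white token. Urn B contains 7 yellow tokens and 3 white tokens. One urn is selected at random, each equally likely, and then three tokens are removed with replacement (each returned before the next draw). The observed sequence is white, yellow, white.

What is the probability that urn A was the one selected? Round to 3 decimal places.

0.107

Compute the likelihood of the observed sequence for each case: P(data | urn A) = (1/11)(10/11)(1/11) = 0.0075131; P(data | urn B) = (3/10)(7/10)(3/10) = 0.063.
Multiplying each by its prior: 1/2 · 0.0075131 = 0.0037566, 1/2 · 0.063 = 0.0315; these sum to 0.035257.
By Bayes' rule, P(urn A | data) = (0.0037566) / (0.035257) = 0.10655.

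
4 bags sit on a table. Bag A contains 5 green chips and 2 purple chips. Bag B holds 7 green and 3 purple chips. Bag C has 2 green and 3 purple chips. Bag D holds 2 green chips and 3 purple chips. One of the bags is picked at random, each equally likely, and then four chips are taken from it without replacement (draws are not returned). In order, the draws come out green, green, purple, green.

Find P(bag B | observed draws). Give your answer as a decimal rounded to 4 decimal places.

0.4667

Compute the likelihood of the observed sequence for each case: P(data | bag A) = (5/7)(4/6)(2/5)(3/4) = 1/7; P(data | bag B) = (7/10)(6/9)(3/8)(5/7) = 1/8; P(data | bag C) = (2/5)(1/4)(3/3)(0/2) = 0; P(data | bag D) = (2/5)(1/4)(3/3)(0/2) = 0.
Weighting by the prior gives 1/4 · 1/7 = 1/28, 1/4 · 1/8 = 1/32, 1/4 · 0 = 0, 1/4 · 0 = 0; with total 15/224.
Therefore the posterior P(bag B | data) = (1/32) / (15/224) = 7/15.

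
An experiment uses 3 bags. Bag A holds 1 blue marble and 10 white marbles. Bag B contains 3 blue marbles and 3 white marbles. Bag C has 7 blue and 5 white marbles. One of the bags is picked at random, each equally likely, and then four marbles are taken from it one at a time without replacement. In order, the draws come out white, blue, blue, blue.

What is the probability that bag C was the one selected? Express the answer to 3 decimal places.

0.639

Under each hypothesis, the probability of the observed sequence is: P(data | bag A) = (10/11)(1/10)(0/9) = 0; P(data | bag B) = (3/6)(3/5)(2/4)(1/3) = 0.05; P(data | bag C) = (5/12)(7/11)(6/10)(5/9) = 0.088384.
Multiplying each by its prior: 1/3 · 0 = 0, 1/3 · 0.05 = 0.016667, 1/3 · 0.088384 = 0.029461; summing to 0.046128.
Therefore the posterior P(bag C | data) = (0.029461) / (0.046128) = 0.63869.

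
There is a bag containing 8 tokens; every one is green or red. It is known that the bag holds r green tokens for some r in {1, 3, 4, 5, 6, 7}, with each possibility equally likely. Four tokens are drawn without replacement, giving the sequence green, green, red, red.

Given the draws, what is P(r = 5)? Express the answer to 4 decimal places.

0.2703

For each hypothesis, P(data | H) works out to: P(data | r = 1) = (1/8)(0/7) = 0; P(data | r = 3) = (3/8)(2/7)(5/6)(4/5) = 1/14; P(data | r = 4) = (4/8)(3/7)(4/6)(3/5) = 3/35; P(data | r = 5) = (5/8)(4/7)(3/6)(2/5) = 1/14; P(data | r = 6) = (6/8)(5/7)(2/6)(1/5) = 1/28; P(data | r = 7) = (7/8)(6/7)(1/6)(0/5) = 0.
Multiplying each by its prior: 1/6 · 0 = 0, 1/6 · 1/14 = 1/84, 1/6 · 3/35 = 1/70, 1/6 · 1/14 = 1/84, 1/6 · 1/28 = 1/168, 1/6 · 0 = 0; these sum to 37/840.
Hence P(r = 5 | data) = (1/84) / (37/840) = 10/37.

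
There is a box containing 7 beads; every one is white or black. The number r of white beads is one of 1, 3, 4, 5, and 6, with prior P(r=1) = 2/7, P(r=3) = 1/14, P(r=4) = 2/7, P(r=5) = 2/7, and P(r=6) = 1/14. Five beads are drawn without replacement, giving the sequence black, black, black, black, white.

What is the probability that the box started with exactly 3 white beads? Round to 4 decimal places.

0.0476

The likelihood of the observed sequence under each hypothesis: P(data | r = 1) = (6/7)(5/6)(4/5)(3/4)(1/3) = 1/7; P(data | r = 3) = (4/7)(3/6)(2/5)(1/4)(3/3) = 1/35; P(data | r = 4) = (3/7)(2/6)(1/5)(0/4) = 0; P(data | r = 5) = (2/7)(1/6)(0/5) = 0; P(data | r = 6) = (1/7)(0/6) = 0.
Weighting by the prior gives 2/7 · 1/7 = 2/49, 1/14 · 1/35 = 1/490, 2/7 · 0 = 0, 2/7 · 0 = 0, 1/14 · 0 = 0; with total 3/70.
Therefore the posterior P(r = 3 | data) = (1/490) / (3/70) = 1/21.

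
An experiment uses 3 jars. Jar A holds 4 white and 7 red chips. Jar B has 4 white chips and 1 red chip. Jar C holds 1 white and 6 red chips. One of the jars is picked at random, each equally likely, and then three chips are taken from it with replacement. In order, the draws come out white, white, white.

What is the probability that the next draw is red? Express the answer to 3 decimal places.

The likelihood of the observed sequence under each hypothesis: P(data | jar A) = (4/11)(4/11)(4/11) = 0.048084; P(data | jar B) = (4/5)(4/5)(4/5) = 0.512; P(data | jar C) = (1/7)(1/7)(1/7) = 0.0029155.
Weighting by the prior gives 1/3 · 0.048084 = 0.016028, 1/3 · 0.512 = 0.17067, 1/3 · 0.0029155 = 0.00097182; summing to 0.18767.
Dividing through by the total gives posterior P(jar A | data) = 0.085407, P(jar B | data) = 0.90941, P(jar C | data) = 0.0051784.
So P(red next | data) = Σ P(red next | H) P(H | data) = (7/11)(0.085407) + (1/5)(0.90941) + (6/7)(0.0051784) = 0.24067.

0.241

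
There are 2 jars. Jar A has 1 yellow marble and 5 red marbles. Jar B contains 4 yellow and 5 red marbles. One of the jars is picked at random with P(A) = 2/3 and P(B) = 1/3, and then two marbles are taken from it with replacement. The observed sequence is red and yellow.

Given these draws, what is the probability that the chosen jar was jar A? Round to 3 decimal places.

For each hypothesis, P(data | H) works out to: P(data | jar A) = (5/6)(1/6) = 5/36; P(data | jar B) = (5/9)(4/9) = 20/81.
The prior-weighted likelihoods are 2/3 · 5/36 = 5/54, 1/3 · 20/81 = 20/243; these sum to 85/486.
By Bayes' rule, P(jar A | data) = (5/54) / (85/486) = 9/17.

0.529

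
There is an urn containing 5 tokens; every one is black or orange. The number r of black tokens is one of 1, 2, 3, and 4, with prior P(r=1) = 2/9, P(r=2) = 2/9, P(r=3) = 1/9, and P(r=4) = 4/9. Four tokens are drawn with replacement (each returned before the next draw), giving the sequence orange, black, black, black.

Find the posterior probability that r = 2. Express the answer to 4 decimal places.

0.1311

The likelihood of the observed sequence under each hypothesis: P(data | r = 1) = (4/5)(1/5)(1/5)(1/5) = 0.0064; P(data | r = 2) = (3/5)(2/5)(2/5)(2/5) = 0.0384; P(data | r = 3) = (2/5)(3/5)(3/5)(3/5) = 0.0864; P(data | r = 4) = (1/5)(4/5)(4/5)(4/5) = 0.1024.
Weighting by the prior gives 2/9 · 0.0064 = 0.0014222, 2/9 · 0.0384 = 0.0085333, 1/9 · 0.0864 = 0.0096, 4/9 · 0.1024 = 0.045511; summing to 0.065067.
So P(r = 2 | data) = (0.0085333) / (0.065067) = 0.13115.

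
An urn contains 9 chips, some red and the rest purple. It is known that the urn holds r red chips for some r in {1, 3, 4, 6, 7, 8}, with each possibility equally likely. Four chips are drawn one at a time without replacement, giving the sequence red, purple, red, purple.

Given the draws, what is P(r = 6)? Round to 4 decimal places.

0.2632

Under each hypothesis, the probability of the observed sequence is: P(data | r = 1) = (1/9)(8/8)(0/7) = 0; P(data | r = 3) = (3/9)(6/8)(2/7)(5/6) = 5/84; P(data | r = 4) = (4/9)(5/8)(3/7)(4/6) = 5/63; P(data | r = 6) = (6/9)(3/8)(5/7)(2/6) = 5/84; P(data | r = 7) = (7/9)(2/8)(6/7)(1/6) = 1/36; P(data | r = 8) = (8/9)(1/8)(7/7)(0/6) = 0.
Weighting by the prior gives 1/6 · 0 = 0, 1/6 · 5/84 = 5/504, 1/6 · 5/63 = 5/378, 1/6 · 5/84 = 5/504, 1/6 · 1/36 = 1/216, 1/6 · 0 = 0; with total 19/504.
By Bayes' rule, P(r = 6 | data) = (5/504) / (19/504) = 5/19.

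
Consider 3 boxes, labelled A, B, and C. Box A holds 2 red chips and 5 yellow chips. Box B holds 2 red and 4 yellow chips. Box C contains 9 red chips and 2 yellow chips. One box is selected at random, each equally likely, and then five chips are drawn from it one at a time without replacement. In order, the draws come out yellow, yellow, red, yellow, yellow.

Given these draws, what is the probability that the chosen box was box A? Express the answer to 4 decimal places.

0.5882

The likelihood of the observed sequence under each hypothesis: P(data | box A) = (5/7)(4/6)(2/5)(3/4)(2/3) = 2/21; P(data | box B) = (4/6)(3/5)(2/4)(2/3)(1/2) = 1/15; P(data | box C) = (2/11)(1/10)(9/9)(0/8) = 0.
The prior-weighted likelihoods are 1/3 · 2/21 = 2/63, 1/3 · 1/15 = 1/45, 1/3 · 0 = 0; these sum to 17/315.
By Bayes' rule, P(box A | data) = (2/63) / (17/315) = 10/17.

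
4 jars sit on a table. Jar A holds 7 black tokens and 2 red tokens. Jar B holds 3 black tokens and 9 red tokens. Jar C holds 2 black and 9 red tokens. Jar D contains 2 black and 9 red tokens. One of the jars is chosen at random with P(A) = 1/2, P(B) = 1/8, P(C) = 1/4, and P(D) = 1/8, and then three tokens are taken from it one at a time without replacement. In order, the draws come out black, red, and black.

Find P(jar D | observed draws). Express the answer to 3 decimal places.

Under each hypothesis, the probability of the observed sequence is: P(data | jar A) = (7/9)(2/8)(6/7) = 0.16667; P(data | jar B) = (3/12)(9/11)(2/10) = 0.040909; P(data | jar C) = (2/11)(9/10)(1/9) = 0.018182; P(data | jar D) = (2/11)(9/10)(1/9) = 0.018182.
Multiplying each by its prior: 1/2 · 0.16667 = 0.083333, 1/8 · 0.040909 = 0.0051136, 1/4 · 0.018182 = 0.0045455, 1/8 · 0.018182 = 0.0022727; with total 0.095265.
Hence P(jar D | data) = (0.0022727) / (0.095265) = 0.023857.

0.024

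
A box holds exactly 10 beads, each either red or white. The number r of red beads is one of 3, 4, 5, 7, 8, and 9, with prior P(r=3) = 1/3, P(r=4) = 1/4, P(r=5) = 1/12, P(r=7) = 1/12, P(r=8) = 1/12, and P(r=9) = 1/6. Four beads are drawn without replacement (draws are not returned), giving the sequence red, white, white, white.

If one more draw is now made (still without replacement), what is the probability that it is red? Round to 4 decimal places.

0.4189

Compute the likelihood of the observed sequence for each case: P(data | r = 3) = (3/10)(7/9)(6/8)(5/7) = 0.125; P(data | r = 4) = (4/10)(6/9)(5/8)(4/7) = 0.095238; P(data | r = 5) = (5/10)(5/9)(4/8)(3/7) = 0.059524; P(data | r = 7) = (7/10)(3/9)(2/8)(1/7) = 0.0083333; P(data | r = 8) = (8/10)(2/9)(1/8)(0/7) = 0; P(data | r = 9) = (9/10)(1/9)(0/8) = 0.
Multiplying each by its prior: 1/3 · 0.125 = 0.041667, 1/4 · 0.095238 = 0.02381, 1/12 · 0.059524 = 0.0049603, 1/12 · 0.0083333 = 0.00069444, 1/12 · 0 = 0, 1/6 · 0 = 0; summing to 0.071131.
Dividing through by the total gives posterior P(r = 3 | data) = 0.58577, P(r = 4 | data) = 0.33473, P(r = 5 | data) = 0.069735, P(r = 7 | data) = 0.0097629, P(r = 8 | data) = 0, P(r = 9 | data) = 0.
So P(red next | data) = Σ P(red next | H) P(H | data) = (1/3)(0.58577) + (1/2)(0.33473) + (2/3)(0.069735) + (1)(0.0097629) = 0.41887.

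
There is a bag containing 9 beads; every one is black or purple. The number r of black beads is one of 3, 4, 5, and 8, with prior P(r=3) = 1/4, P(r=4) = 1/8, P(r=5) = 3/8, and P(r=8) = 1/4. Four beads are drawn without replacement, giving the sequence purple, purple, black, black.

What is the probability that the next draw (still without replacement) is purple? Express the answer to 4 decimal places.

0.5455

For each hypothesis, P(data | H) works out to: P(data | r = 3) = (6/9)(5/8)(3/7)(2/6) = 0.059524; P(data | r = 4) = (5/9)(4/8)(4/7)(3/6) = 0.079365; P(data | r = 5) = (4/9)(3/8)(5/7)(4/6) = 0.079365; P(data | r = 8) = (1/9)(0/8) = 0.
The prior-weighted likelihoods are 1/4 · 0.059524 = 0.014881, 1/8 · 0.079365 = 0.0099206, 3/8 · 0.079365 = 0.029762, 1/4 · 0 = 0; summing to 0.054563.
Dividing through by the total gives posterior P(r = 3 | data) = 0.27273, P(r = 4 | data) = 0.18182, P(r = 5 | data) = 0.54545, P(r = 8 | data) = 0.
So P(purple next | data) = Σ P(purple next | H) P(H | data) = (4/5)(0.27273) + (3/5)(0.18182) + (2/5)(0.54545) = 0.54545.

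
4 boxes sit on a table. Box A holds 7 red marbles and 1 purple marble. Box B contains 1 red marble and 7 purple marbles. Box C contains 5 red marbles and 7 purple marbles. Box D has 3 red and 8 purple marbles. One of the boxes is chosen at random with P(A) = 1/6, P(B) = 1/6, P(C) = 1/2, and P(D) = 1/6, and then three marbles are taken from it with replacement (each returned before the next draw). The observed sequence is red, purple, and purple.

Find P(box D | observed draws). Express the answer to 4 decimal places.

For each hypothesis, P(data | H) works out to: P(data | box A) = (7/8)(1/8)(1/8) = 0.013672; P(data | box B) = (1/8)(7/8)(7/8) = 0.095703; P(data | box C) = (5/12)(7/12)(7/12) = 0.14178; P(data | box D) = (3/11)(8/11)(8/11) = 0.14425.
Multiplying each by its prior: 1/6 · 0.013672 = 0.0022786, 1/6 · 0.095703 = 0.015951, 1/2 · 0.14178 = 0.070891, 1/6 · 0.14425 = 0.024042; these sum to 0.11316.
By Bayes' rule, P(box D | data) = (0.024042) / (0.11316) = 0.21246.

0.2125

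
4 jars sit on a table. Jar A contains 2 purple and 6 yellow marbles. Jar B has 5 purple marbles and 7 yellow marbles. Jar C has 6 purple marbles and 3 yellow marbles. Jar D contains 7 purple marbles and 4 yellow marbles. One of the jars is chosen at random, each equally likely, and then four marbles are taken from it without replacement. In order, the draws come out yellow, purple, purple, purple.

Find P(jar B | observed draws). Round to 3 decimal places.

Compute the likelihood of the observed sequence for each case: P(data | jar A) = (6/8)(2/7)(1/6)(0/5) = 0; P(data | jar B) = (7/12)(5/11)(4/10)(3/9) = 0.035354; P(data | jar C) = (3/9)(6/8)(5/7)(4/6) = 0.11905; P(data | jar D) = (4/11)(7/10)(6/9)(5/8) = 0.10606.
The prior-weighted likelihoods are 1/4 · 0 = 0, 1/4 · 0.035354 = 0.0088384, 1/4 · 0.11905 = 0.029762, 1/4 · 0.10606 = 0.026515; with total 0.065115.
So P(jar B | data) = (0.0088384) / (0.065115) = 0.13573.

0.136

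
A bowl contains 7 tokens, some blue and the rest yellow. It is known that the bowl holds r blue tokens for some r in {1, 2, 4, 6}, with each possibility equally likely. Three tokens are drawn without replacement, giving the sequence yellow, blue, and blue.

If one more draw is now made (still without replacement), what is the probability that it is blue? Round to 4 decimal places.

0.6316

The likelihood of the observed sequence under each hypothesis: P(data | r = 1) = (6/7)(1/6)(0/5) = 0; P(data | r = 2) = (5/7)(2/6)(1/5) = 1/21; P(data | r = 4) = (3/7)(4/6)(3/5) = 6/35; P(data | r = 6) = (1/7)(6/6)(5/5) = 1/7.
Multiplying each by its prior: 1/4 · 0 = 0, 1/4 · 1/21 = 1/84, 1/4 · 6/35 = 3/70, 1/4 · 1/7 = 1/28; with total 19/210.
Normalising, the posterior is P(r = 1 | data) = 0, P(r = 2 | data) = 5/38, P(r = 4 | data) = 9/19, P(r = 6 | data) = 15/38.
So P(blue next | data) = Σ P(blue next | H) P(H | data) = (0)(5/38) + (1/2)(9/19) + (1)(15/38) = 12/19.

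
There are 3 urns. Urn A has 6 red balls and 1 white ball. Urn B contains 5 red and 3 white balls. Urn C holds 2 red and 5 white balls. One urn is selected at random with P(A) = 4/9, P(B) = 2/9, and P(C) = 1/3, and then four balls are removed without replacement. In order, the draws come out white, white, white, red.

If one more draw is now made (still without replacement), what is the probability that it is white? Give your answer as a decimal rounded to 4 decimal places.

0.6154

The likelihood of the observed sequence under each hypothesis: P(data | urn A) = (1/7)(0/6) = 0; P(data | urn B) = (3/8)(2/7)(1/6)(5/5) = 1/56; P(data | urn C) = (5/7)(4/6)(3/5)(2/4) = 1/7.
Multiplying each by its prior: 4/9 · 0 = 0, 2/9 · 1/56 = 1/252, 1/3 · 1/7 = 1/21; these sum to 13/252.
The posterior is then P(urn A | data) = 0, P(urn B | data) = 1/13, P(urn C | data) = 12/13.
The predictive probability is P(white next | data) = (0)(1/13) + (2/3)(12/13) = 8/13.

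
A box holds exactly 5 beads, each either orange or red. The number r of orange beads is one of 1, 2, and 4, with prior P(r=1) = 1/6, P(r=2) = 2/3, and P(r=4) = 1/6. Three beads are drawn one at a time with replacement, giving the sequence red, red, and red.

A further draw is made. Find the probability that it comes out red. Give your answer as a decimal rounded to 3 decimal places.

0.672

The likelihood of the observed sequence under each hypothesis: P(data | r = 1) = (4/5)(4/5)(4/5) = 64/125; P(data | r = 2) = (3/5)(3/5)(3/5) = 27/125; P(data | r = 4) = (1/5)(1/5)(1/5) = 1/125.
Weighting by the prior gives 1/6 · 64/125 = 32/375, 2/3 · 27/125 = 18/125, 1/6 · 1/125 = 1/750; these sum to 173/750.
Dividing through by the total gives posterior P(r = 1 | data) = 64/173, P(r = 2 | data) = 108/173, P(r = 4 | data) = 1/173.
So P(red next | data) = Σ P(red next | H) P(H | data) = (4/5)(64/173) + (3/5)(108/173) + (1/5)(1/173) = 581/865.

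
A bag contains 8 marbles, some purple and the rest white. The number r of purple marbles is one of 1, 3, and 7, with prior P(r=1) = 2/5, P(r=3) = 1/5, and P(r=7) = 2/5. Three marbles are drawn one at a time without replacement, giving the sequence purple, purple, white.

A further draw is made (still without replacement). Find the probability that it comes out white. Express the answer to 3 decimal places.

The likelihood of the observed sequence under each hypothesis: P(data | r = 1) = (1/8)(0/7) = 0; P(data | r = 3) = (3/8)(2/7)(5/6) = 5/56; P(data | r = 7) = (7/8)(6/7)(1/6) = 1/8.
Weighting by the prior gives 2/5 · 0 = 0, 1/5 · 5/56 = 1/56, 2/5 · 1/8 = 1/20; summing to 19/280.
Dividing through by the total gives posterior P(r = 1 | data) = 0, P(r = 3 | data) = 5/19, P(r = 7 | data) = 14/19.
The predictive probability is P(white next | data) = (4/5)(5/19) + (0)(14/19) = 4/19.

0.211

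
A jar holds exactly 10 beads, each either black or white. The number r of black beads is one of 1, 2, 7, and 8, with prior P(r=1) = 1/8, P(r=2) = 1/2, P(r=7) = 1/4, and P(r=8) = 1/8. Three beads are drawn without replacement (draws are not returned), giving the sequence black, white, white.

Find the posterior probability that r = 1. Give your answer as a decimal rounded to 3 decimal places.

0.116

Under each hypothesis, the probability of the observed sequence is: P(data | r = 1) = (1/10)(9/9)(8/8) = 1/10; P(data | r = 2) = (2/10)(8/9)(7/8) = 7/45; P(data | r = 7) = (7/10)(3/9)(2/8) = 7/120; P(data | r = 8) = (8/10)(2/9)(1/8) = 1/45.
Weighting by the prior gives 1/8 · 1/10 = 1/80, 1/2 · 7/45 = 7/90, 1/4 · 7/120 = 7/480, 1/8 · 1/45 = 1/360; these sum to 31/288.
So P(r = 1 | data) = (1/80) / (31/288) = 18/155.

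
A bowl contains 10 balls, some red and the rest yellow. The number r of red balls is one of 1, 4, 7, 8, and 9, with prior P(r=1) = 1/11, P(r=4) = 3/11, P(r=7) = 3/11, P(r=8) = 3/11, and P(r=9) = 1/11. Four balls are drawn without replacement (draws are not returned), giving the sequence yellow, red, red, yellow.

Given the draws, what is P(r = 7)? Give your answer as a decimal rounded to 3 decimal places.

0.348

Under each hypothesis, the probability of the observed sequence is: P(data | r = 1) = (9/10)(1/9)(0/8) = 0; P(data | r = 4) = (6/10)(4/9)(3/8)(5/7) = 0.071429; P(data | r = 7) = (3/10)(7/9)(6/8)(2/7) = 0.05; P(data | r = 8) = (2/10)(8/9)(7/8)(1/7) = 0.022222; P(data | r = 9) = (1/10)(9/9)(8/8)(0/7) = 0.
Multiplying each by its prior: 1/11 · 0 = 0, 3/11 · 0.071429 = 0.019481, 3/11 · 0.05 = 0.013636, 3/11 · 0.022222 = 0.0060606, 1/11 · 0 = 0; summing to 0.039177.
Hence P(r = 7 | data) = (0.013636) / (0.039177) = 0.34807.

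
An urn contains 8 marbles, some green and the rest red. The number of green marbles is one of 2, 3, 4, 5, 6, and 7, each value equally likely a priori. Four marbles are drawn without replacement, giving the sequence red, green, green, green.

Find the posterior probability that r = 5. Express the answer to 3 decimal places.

Under each hypothesis, the probability of the observed sequence is: P(data | r = 2) = (6/8)(2/7)(1/6)(0/5) = 0; P(data | r = 3) = (5/8)(3/7)(2/6)(1/5) = 1/56; P(data | r = 4) = (4/8)(4/7)(3/6)(2/5) = 2/35; P(data | r = 5) = (3/8)(5/7)(4/6)(3/5) = 3/28; P(data | r = 6) = (2/8)(6/7)(5/6)(4/5) = 1/7; P(data | r = 7) = (1/8)(7/7)(6/6)(5/5) = 1/8.
The prior-weighted likelihoods are 1/6 · 0 = 0, 1/6 · 1/56 = 1/336, 1/6 · 2/35 = 1/105, 1/6 · 3/28 = 1/56, 1/6 · 1/7 = 1/42, 1/6 · 1/8 = 1/48; with total 3/40.
So P(r = 5 | data) = (1/56) / (3/40) = 5/21.

0.238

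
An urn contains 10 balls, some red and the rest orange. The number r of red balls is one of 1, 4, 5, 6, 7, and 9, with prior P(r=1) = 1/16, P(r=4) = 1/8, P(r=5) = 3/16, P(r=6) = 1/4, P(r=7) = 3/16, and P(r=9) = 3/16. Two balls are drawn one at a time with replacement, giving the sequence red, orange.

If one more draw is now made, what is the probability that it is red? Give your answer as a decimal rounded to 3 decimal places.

0.577

The likelihood of the observed sequence under each hypothesis: P(data | r = 1) = (1/10)(9/10) = 0.09; P(data | r = 4) = (4/10)(6/10) = 0.24; P(data | r = 5) = (5/10)(5/10) = 0.25; P(data | r = 6) = (6/10)(4/10) = 0.24; P(data | r = 7) = (7/10)(3/10) = 0.21; P(data | r = 9) = (9/10)(1/10) = 0.09.
Weighting by the prior gives 1/16 · 0.09 = 0.005625, 1/8 · 0.24 = 0.03, 3/16 · 0.25 = 0.046875, 1/4 · 0.24 = 0.06, 3/16 · 0.21 = 0.039375, 3/16 · 0.09 = 0.016875; these sum to 0.19875.
The posterior is then P(r = 1 | data) = 0.028302, P(r = 4 | data) = 0.15094, P(r = 5 | data) = 0.23585, P(r = 6 | data) = 0.30189, P(r = 7 | data) = 0.19811, P(r = 9 | data) = 0.084906.
Averaging over the posterior, P(red next | data) = (1/10)(0.028302) + (2/5)(0.15094) + (1/2)(0.23585) + (3/5)(0.30189) + (7/10)(0.19811) + (9/10)(0.084906) = 0.57736.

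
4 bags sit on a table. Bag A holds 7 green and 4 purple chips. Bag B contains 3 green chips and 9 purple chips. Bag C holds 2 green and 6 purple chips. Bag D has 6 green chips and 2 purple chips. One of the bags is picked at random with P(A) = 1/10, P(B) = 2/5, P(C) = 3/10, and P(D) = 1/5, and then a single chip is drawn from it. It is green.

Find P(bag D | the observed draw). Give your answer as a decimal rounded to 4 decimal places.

0.3860

Under each hypothesis, the probability of this draw is: P(data | bag A) = (7/11) = 7/11; P(data | bag B) = (3/12) = 1/4; P(data | bag C) = (2/8) = 1/4; P(data | bag D) = (6/8) = 3/4.
The prior-weighted likelihoods are 1/10 · 7/11 = 7/110, 2/5 · 1/4 = 1/10, 3/10 · 1/4 = 3/40, 1/5 · 3/4 = 3/20; with total 171/440.
So P(bag D | data) = (3/20) / (171/440) = 22/57.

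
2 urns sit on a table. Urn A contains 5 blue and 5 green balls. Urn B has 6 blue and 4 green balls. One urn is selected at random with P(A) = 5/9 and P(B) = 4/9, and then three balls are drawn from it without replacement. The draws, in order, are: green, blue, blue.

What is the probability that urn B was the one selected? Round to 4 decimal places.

Under each hypothesis, the probability of the observed sequence is: P(data | urn A) = (5/10)(5/9)(4/8) = 5/36; P(data | urn B) = (4/10)(6/9)(5/8) = 1/6.
Multiplying each by its prior: 5/9 · 5/36 = 25/324, 4/9 · 1/6 = 2/27; summing to 49/324.
Hence P(urn B | data) = (2/27) / (49/324) = 24/49.

0.4898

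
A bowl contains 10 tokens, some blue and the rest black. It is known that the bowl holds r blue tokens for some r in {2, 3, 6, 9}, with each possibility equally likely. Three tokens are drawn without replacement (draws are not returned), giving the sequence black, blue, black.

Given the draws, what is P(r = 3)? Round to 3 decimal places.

Compute the likelihood of the observed sequence for each case: P(data | r = 2) = (8/10)(2/9)(7/8) = 7/45; P(data | r = 3) = (7/10)(3/9)(6/8) = 7/40; P(data | r = 6) = (4/10)(6/9)(3/8) = 1/10; P(data | r = 9) = (1/10)(9/9)(0/8) = 0.
The prior-weighted likelihoods are 1/4 · 7/45 = 7/180, 1/4 · 7/40 = 7/160, 1/4 · 1/10 = 1/40, 1/4 · 0 = 0; summing to 31/288.
Hence P(r = 3 | data) = (7/160) / (31/288) = 63/155.

0.406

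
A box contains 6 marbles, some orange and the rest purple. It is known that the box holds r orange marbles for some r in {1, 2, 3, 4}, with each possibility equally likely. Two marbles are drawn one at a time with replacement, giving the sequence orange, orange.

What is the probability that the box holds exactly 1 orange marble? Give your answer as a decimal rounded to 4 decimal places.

Compute the likelihood of the observed sequence for each case: P(data | r = 1) = (1/6)(1/6) = 1/36; P(data | r = 2) = (2/6)(2/6) = 1/9; P(data | r = 3) = (3/6)(3/6) = 1/4; P(data | r = 4) = (4/6)(4/6) = 4/9.
Multiplying each by its prior: 1/4 · 1/36 = 1/144, 1/4 · 1/9 = 1/36, 1/4 · 1/4 = 1/16, 1/4 · 4/9 = 1/9; these sum to 5/24.
So P(r = 1 | data) = (1/144) / (5/24) = 1/30.

0.0333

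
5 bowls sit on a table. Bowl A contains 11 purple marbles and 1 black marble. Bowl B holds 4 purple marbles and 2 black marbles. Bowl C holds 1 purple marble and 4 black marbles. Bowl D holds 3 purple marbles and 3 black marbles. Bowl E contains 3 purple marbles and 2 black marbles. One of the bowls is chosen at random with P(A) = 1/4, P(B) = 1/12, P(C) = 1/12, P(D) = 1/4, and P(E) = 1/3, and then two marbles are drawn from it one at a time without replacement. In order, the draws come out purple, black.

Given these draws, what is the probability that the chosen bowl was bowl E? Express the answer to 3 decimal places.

Compute the likelihood of the observed sequence for each case: P(data | bowl A) = (11/12)(1/11) = 1/12; P(data | bowl B) = (4/6)(2/5) = 4/15; P(data | bowl C) = (1/5)(4/4) = 1/5; P(data | bowl D) = (3/6)(3/5) = 3/10; P(data | bowl E) = (3/5)(2/4) = 3/10.
Multiplying each by its prior: 1/4 · 1/12 = 1/48, 1/12 · 4/15 = 1/45, 1/12 · 1/5 = 1/60, 1/4 · 3/10 = 3/40, 1/3 · 3/10 = 1/10; with total 169/720.
So P(bowl E | data) = (1/10) / (169/720) = 72/169.

0.426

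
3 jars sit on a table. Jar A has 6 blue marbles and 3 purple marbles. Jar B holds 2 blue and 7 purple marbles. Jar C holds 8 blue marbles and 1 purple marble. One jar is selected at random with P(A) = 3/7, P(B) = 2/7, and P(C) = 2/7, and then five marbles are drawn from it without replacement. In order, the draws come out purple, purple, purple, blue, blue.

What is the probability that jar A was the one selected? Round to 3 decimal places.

Under each hypothesis, the probability of the observed sequence is: P(data | jar A) = (3/9)(2/8)(1/7)(6/6)(5/5) = 0.011905; P(data | jar B) = (7/9)(6/8)(5/7)(2/6)(1/5) = 0.027778; P(data | jar C) = (1/9)(0/8) = 0.
Weighting by the prior gives 3/7 · 0.011905 = 0.005102, 2/7 · 0.027778 = 0.0079365, 2/7 · 0 = 0; these sum to 0.013039.
Hence P(jar A | data) = (0.005102) / (0.013039) = 0.3913.

0.391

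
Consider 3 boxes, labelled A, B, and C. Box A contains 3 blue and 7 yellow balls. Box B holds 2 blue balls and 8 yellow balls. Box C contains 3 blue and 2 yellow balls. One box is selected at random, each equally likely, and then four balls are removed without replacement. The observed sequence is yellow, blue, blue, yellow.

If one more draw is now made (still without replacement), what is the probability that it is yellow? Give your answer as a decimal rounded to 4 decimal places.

Compute the likelihood of the observed sequence for each case: P(data | box A) = (7/10)(3/9)(2/8)(6/7) = 1/20; P(data | box B) = (8/10)(2/9)(1/8)(7/7) = 1/45; P(data | box C) = (2/5)(3/4)(2/3)(1/2) = 1/10.
Multiplying each by its prior: 1/3 · 1/20 = 1/60, 1/3 · 1/45 = 1/135, 1/3 · 1/10 = 1/30; summing to 31/540.
The posterior is then P(box A | data) = 9/31, P(box B | data) = 4/31, P(box C | data) = 18/31.
Averaging over the posterior, P(yellow next | data) = (5/6)(9/31) + (1)(4/31) + (0)(18/31) = 23/62.

0.3710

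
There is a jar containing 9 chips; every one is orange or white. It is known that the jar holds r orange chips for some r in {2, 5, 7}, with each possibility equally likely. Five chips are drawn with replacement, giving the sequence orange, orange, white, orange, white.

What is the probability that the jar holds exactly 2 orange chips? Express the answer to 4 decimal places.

Compute the likelihood of the observed sequence for each case: P(data | r = 2) = (2/9)(2/9)(7/9)(2/9)(7/9) = 0.0066386; P(data | r = 5) = (5/9)(5/9)(4/9)(5/9)(4/9) = 0.03387; P(data | r = 7) = (7/9)(7/9)(2/9)(7/9)(2/9) = 0.023235.
Weighting by the prior gives 1/3 · 0.0066386 = 0.0022129, 1/3 · 0.03387 = 0.01129, 1/3 · 0.023235 = 0.007745; summing to 0.021248.
Therefore the posterior P(r = 2 | data) = (0.0022129) / (0.021248) = 0.10414.

0.1041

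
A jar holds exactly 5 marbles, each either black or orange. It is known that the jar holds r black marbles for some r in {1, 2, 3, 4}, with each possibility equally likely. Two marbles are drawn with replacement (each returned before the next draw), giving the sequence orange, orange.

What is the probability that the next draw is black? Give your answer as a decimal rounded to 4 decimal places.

0.3333

Under each hypothesis, the probability of the observed sequence is: P(data | r = 1) = (4/5)(4/5) = 16/25; P(data | r = 2) = (3/5)(3/5) = 9/25; P(data | r = 3) = (2/5)(2/5) = 4/25; P(data | r = 4) = (1/5)(1/5) = 1/25.
Multiplying each by its prior: 1/4 · 16/25 = 4/25, 1/4 · 9/25 = 9/100, 1/4 · 4/25 = 1/25, 1/4 · 1/25 = 1/100; with total 3/10.
The posterior is then P(r = 1 | data) = 8/15, P(r = 2 | data) = 3/10, P(r = 3 | data) = 2/15, P(r = 4 | data) = 1/30.
So P(black next | data) = Σ P(black next | H) P(H | data) = (1/5)(8/15) + (2/5)(3/10) + (3/5)(2/15) + (4/5)(1/30) = 1/3.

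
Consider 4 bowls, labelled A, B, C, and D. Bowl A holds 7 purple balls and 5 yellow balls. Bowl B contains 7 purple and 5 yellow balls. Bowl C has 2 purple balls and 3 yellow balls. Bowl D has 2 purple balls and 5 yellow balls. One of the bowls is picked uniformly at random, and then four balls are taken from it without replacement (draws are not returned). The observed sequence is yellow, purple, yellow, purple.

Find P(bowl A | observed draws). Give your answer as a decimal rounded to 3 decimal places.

0.245

For each hypothesis, P(data | H) works out to: P(data | bowl A) = (5/12)(7/11)(4/10)(6/9) = 0.070707; P(data | bowl B) = (5/12)(7/11)(4/10)(6/9) = 0.070707; P(data | bowl C) = (3/5)(2/4)(2/3)(1/2) = 0.1; P(data | bowl D) = (5/7)(2/6)(4/5)(1/4) = 0.047619.
The prior-weighted likelihoods are 1/4 · 0.070707 = 0.017677, 1/4 · 0.070707 = 0.017677, 1/4 · 0.1 = 0.025, 1/4 · 0.047619 = 0.011905; these sum to 0.072258.
By Bayes' rule, P(bowl A | data) = (0.017677) / (0.072258) = 0.24463.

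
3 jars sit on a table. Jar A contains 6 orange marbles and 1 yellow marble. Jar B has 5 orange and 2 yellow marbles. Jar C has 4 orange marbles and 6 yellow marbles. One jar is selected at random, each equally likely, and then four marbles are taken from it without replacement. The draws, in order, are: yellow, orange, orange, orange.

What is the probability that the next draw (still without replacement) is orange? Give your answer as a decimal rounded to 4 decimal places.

0.7727

Compute the likelihood of the observed sequence for each case: P(data | jar A) = (1/7)(6/6)(5/5)(4/4) = 1/7; P(data | jar B) = (2/7)(5/6)(4/5)(3/4) = 1/7; P(data | jar C) = (6/10)(4/9)(3/8)(2/7) = 1/35.
Weighting by the prior gives 1/3 · 1/7 = 1/21, 1/3 · 1/7 = 1/21, 1/3 · 1/35 = 1/105; with total 11/105.
The posterior is then P(jar A | data) = 5/11, P(jar B | data) = 5/11, P(jar C | data) = 1/11.
So P(orange next | data) = Σ P(orange next | H) P(H | data) = (1)(5/11) + (2/3)(5/11) + (1/6)(1/11) = 17/22.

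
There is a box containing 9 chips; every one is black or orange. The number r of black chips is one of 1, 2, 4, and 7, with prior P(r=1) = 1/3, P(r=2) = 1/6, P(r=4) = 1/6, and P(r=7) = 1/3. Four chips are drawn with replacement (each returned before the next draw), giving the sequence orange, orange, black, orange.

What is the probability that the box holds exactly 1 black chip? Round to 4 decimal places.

0.4410

For each hypothesis, P(data | H) works out to: P(data | r = 1) = (8/9)(8/9)(1/9)(8/9) = 0.078037; P(data | r = 2) = (7/9)(7/9)(2/9)(7/9) = 0.10456; P(data | r = 4) = (5/9)(5/9)(4/9)(5/9) = 0.076208; P(data | r = 7) = (2/9)(2/9)(7/9)(2/9) = 0.0085353.
Weighting by the prior gives 1/3 · 0.078037 = 0.026012, 1/6 · 0.10456 = 0.017426, 1/6 · 0.076208 = 0.012701, 1/3 · 0.0085353 = 0.0028451; these sum to 0.058985.
So P(r = 1 | data) = (0.026012) / (0.058985) = 0.441.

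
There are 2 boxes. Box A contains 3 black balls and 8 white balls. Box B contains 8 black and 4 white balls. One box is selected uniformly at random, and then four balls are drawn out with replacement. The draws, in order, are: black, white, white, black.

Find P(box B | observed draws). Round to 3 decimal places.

0.557

The likelihood of the observed sequence under each hypothesis: P(data | box A) = (3/11)(8/11)(8/11)(3/11) = 0.039342; P(data | box B) = (8/12)(4/12)(4/12)(8/12) = 0.049383.
The prior-weighted likelihoods are 1/2 · 0.039342 = 0.019671, 1/2 · 0.049383 = 0.024691; these sum to 0.044362.
Therefore the posterior P(box B | data) = (0.024691) / (0.044362) = 0.55659.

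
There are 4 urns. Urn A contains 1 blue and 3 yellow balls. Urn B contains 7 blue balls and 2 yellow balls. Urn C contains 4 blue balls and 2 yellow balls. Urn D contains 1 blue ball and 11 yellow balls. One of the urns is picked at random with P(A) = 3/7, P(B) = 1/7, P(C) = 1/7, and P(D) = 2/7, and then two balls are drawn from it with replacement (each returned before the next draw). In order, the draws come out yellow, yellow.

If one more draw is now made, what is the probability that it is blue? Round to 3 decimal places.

The likelihood of the observed sequence under each hypothesis: P(data | urn A) = (3/4)(3/4) = 0.5625; P(data | urn B) = (2/9)(2/9) = 0.049383; P(data | urn C) = (2/6)(2/6) = 0.11111; P(data | urn D) = (11/12)(11/12) = 0.84028.
The prior-weighted likelihoods are 3/7 · 0.5625 = 0.24107, 1/7 · 0.049383 = 0.0070547, 1/7 · 0.11111 = 0.015873, 2/7 · 0.84028 = 0.24008; these sum to 0.50408.
The posterior is then P(urn A | data) = 0.47824, P(urn B | data) = 0.013995, P(urn C | data) = 0.031489, P(urn D | data) = 0.47627.
So P(blue next | data) = Σ P(blue next | H) P(H | data) = (1/4)(0.47824) + (7/9)(0.013995) + (2/3)(0.031489) + (1/12)(0.47627) = 0.19113.

0.191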